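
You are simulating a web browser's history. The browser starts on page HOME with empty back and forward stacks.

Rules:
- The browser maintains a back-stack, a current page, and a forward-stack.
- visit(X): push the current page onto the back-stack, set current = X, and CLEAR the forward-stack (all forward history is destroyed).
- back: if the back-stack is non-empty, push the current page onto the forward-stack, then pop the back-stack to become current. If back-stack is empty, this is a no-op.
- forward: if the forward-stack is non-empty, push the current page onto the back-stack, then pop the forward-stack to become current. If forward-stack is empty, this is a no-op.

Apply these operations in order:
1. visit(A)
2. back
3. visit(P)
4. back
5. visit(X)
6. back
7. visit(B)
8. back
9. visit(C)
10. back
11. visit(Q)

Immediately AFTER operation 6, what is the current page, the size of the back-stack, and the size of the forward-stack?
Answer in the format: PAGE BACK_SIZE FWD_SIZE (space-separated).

After 1 (visit(A)): cur=A back=1 fwd=0
After 2 (back): cur=HOME back=0 fwd=1
After 3 (visit(P)): cur=P back=1 fwd=0
After 4 (back): cur=HOME back=0 fwd=1
After 5 (visit(X)): cur=X back=1 fwd=0
After 6 (back): cur=HOME back=0 fwd=1

HOME 0 1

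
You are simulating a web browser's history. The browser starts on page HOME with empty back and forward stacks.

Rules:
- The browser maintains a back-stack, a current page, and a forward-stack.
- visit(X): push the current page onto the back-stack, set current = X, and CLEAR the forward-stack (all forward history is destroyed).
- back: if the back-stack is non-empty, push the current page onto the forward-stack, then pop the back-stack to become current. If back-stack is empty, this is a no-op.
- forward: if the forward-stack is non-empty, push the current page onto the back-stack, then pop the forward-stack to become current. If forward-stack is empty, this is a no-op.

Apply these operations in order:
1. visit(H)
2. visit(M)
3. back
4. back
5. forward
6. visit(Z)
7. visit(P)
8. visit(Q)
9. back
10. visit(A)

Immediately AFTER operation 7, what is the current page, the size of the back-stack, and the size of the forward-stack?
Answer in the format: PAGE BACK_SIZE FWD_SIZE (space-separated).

After 1 (visit(H)): cur=H back=1 fwd=0
After 2 (visit(M)): cur=M back=2 fwd=0
After 3 (back): cur=H back=1 fwd=1
After 4 (back): cur=HOME back=0 fwd=2
After 5 (forward): cur=H back=1 fwd=1
After 6 (visit(Z)): cur=Z back=2 fwd=0
After 7 (visit(P)): cur=P back=3 fwd=0

P 3 0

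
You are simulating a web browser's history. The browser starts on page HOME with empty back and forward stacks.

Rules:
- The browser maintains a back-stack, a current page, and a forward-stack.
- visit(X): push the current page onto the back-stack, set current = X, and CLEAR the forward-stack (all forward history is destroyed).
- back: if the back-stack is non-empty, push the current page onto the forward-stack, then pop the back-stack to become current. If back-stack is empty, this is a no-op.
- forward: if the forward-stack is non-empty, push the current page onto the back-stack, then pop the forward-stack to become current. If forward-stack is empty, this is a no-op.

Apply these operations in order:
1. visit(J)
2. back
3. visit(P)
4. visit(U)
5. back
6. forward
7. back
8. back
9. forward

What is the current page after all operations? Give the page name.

After 1 (visit(J)): cur=J back=1 fwd=0
After 2 (back): cur=HOME back=0 fwd=1
After 3 (visit(P)): cur=P back=1 fwd=0
After 4 (visit(U)): cur=U back=2 fwd=0
After 5 (back): cur=P back=1 fwd=1
After 6 (forward): cur=U back=2 fwd=0
After 7 (back): cur=P back=1 fwd=1
After 8 (back): cur=HOME back=0 fwd=2
After 9 (forward): cur=P back=1 fwd=1

Answer: P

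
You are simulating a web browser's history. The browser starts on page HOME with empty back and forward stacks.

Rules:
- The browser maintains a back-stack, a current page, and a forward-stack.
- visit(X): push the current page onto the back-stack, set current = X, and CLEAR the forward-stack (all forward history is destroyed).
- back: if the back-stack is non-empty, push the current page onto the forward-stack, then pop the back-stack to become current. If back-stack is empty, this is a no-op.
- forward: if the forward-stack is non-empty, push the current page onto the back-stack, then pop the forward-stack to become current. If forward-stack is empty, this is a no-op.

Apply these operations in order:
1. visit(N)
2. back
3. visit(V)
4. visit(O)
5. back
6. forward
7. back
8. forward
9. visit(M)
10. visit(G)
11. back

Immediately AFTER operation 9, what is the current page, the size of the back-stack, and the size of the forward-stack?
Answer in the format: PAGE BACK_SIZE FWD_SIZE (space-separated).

After 1 (visit(N)): cur=N back=1 fwd=0
After 2 (back): cur=HOME back=0 fwd=1
After 3 (visit(V)): cur=V back=1 fwd=0
After 4 (visit(O)): cur=O back=2 fwd=0
After 5 (back): cur=V back=1 fwd=1
After 6 (forward): cur=O back=2 fwd=0
After 7 (back): cur=V back=1 fwd=1
After 8 (forward): cur=O back=2 fwd=0
After 9 (visit(M)): cur=M back=3 fwd=0

M 3 0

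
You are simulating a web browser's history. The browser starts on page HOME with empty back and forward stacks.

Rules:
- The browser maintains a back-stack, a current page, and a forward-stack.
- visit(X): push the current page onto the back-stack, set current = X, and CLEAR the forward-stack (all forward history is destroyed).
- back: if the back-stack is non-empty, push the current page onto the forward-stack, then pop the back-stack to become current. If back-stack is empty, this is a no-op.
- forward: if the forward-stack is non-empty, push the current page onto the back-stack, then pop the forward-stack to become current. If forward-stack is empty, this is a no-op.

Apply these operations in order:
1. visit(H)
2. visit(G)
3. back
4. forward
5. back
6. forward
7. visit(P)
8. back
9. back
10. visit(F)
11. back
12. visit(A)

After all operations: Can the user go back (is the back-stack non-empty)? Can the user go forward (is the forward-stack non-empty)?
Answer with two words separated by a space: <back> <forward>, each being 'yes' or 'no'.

Answer: yes no

Derivation:
After 1 (visit(H)): cur=H back=1 fwd=0
After 2 (visit(G)): cur=G back=2 fwd=0
After 3 (back): cur=H back=1 fwd=1
After 4 (forward): cur=G back=2 fwd=0
After 5 (back): cur=H back=1 fwd=1
After 6 (forward): cur=G back=2 fwd=0
After 7 (visit(P)): cur=P back=3 fwd=0
After 8 (back): cur=G back=2 fwd=1
After 9 (back): cur=H back=1 fwd=2
After 10 (visit(F)): cur=F back=2 fwd=0
After 11 (back): cur=H back=1 fwd=1
After 12 (visit(A)): cur=A back=2 fwd=0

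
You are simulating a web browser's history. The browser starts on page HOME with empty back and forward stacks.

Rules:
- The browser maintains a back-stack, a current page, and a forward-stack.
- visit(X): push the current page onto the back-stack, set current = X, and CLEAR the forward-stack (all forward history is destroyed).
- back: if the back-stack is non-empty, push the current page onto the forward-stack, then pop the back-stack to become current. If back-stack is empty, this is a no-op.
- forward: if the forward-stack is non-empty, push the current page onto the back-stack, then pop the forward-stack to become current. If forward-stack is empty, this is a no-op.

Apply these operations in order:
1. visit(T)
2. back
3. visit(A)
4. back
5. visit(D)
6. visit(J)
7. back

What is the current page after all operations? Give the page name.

After 1 (visit(T)): cur=T back=1 fwd=0
After 2 (back): cur=HOME back=0 fwd=1
After 3 (visit(A)): cur=A back=1 fwd=0
After 4 (back): cur=HOME back=0 fwd=1
After 5 (visit(D)): cur=D back=1 fwd=0
After 6 (visit(J)): cur=J back=2 fwd=0
After 7 (back): cur=D back=1 fwd=1

Answer: D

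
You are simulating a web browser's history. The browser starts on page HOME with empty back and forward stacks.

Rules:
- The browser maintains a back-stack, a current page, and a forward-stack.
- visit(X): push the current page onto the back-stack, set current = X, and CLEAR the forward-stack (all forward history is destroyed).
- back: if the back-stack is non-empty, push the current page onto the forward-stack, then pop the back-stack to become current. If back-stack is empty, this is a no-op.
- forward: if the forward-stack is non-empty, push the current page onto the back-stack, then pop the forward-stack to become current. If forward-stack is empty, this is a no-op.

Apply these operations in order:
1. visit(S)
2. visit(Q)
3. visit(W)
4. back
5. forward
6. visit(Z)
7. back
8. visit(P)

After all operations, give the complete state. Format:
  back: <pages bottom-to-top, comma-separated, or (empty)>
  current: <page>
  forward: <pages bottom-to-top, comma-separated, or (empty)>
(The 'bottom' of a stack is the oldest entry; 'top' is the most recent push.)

After 1 (visit(S)): cur=S back=1 fwd=0
After 2 (visit(Q)): cur=Q back=2 fwd=0
After 3 (visit(W)): cur=W back=3 fwd=0
After 4 (back): cur=Q back=2 fwd=1
After 5 (forward): cur=W back=3 fwd=0
After 6 (visit(Z)): cur=Z back=4 fwd=0
After 7 (back): cur=W back=3 fwd=1
After 8 (visit(P)): cur=P back=4 fwd=0

Answer: back: HOME,S,Q,W
current: P
forward: (empty)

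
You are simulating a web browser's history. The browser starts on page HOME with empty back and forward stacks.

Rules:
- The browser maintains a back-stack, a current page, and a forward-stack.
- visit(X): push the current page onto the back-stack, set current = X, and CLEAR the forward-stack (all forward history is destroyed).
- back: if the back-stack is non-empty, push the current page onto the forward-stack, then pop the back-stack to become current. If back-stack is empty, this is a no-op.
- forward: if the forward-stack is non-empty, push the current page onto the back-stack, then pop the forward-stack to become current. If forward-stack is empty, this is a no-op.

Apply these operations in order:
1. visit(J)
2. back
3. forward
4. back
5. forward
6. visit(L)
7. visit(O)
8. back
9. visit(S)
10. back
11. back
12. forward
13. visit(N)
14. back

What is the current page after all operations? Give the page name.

Answer: L

Derivation:
After 1 (visit(J)): cur=J back=1 fwd=0
After 2 (back): cur=HOME back=0 fwd=1
After 3 (forward): cur=J back=1 fwd=0
After 4 (back): cur=HOME back=0 fwd=1
After 5 (forward): cur=J back=1 fwd=0
After 6 (visit(L)): cur=L back=2 fwd=0
After 7 (visit(O)): cur=O back=3 fwd=0
After 8 (back): cur=L back=2 fwd=1
After 9 (visit(S)): cur=S back=3 fwd=0
After 10 (back): cur=L back=2 fwd=1
After 11 (back): cur=J back=1 fwd=2
After 12 (forward): cur=L back=2 fwd=1
After 13 (visit(N)): cur=N back=3 fwd=0
After 14 (back): cur=L back=2 fwd=1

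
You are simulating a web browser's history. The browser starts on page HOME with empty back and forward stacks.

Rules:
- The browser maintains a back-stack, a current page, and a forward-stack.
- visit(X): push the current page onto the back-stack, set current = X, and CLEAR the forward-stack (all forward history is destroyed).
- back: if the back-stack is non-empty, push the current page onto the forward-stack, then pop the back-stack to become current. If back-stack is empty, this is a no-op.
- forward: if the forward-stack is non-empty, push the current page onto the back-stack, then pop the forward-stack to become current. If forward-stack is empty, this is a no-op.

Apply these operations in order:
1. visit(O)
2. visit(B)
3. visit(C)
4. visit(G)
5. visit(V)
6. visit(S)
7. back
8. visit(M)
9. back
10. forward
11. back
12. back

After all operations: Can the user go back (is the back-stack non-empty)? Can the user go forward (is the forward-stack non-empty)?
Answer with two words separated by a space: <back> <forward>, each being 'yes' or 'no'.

Answer: yes yes

Derivation:
After 1 (visit(O)): cur=O back=1 fwd=0
After 2 (visit(B)): cur=B back=2 fwd=0
After 3 (visit(C)): cur=C back=3 fwd=0
After 4 (visit(G)): cur=G back=4 fwd=0
After 5 (visit(V)): cur=V back=5 fwd=0
After 6 (visit(S)): cur=S back=6 fwd=0
After 7 (back): cur=V back=5 fwd=1
After 8 (visit(M)): cur=M back=6 fwd=0
After 9 (back): cur=V back=5 fwd=1
After 10 (forward): cur=M back=6 fwd=0
After 11 (back): cur=V back=5 fwd=1
After 12 (back): cur=G back=4 fwd=2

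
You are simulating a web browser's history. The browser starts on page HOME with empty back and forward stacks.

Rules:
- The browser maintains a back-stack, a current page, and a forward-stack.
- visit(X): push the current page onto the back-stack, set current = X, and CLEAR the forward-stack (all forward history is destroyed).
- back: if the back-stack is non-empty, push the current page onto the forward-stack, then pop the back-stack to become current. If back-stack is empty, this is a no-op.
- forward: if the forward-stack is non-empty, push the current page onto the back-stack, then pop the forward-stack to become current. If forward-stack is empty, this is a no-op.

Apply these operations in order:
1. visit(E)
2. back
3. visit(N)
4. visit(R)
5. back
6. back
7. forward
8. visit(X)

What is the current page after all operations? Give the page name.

Answer: X

Derivation:
After 1 (visit(E)): cur=E back=1 fwd=0
After 2 (back): cur=HOME back=0 fwd=1
After 3 (visit(N)): cur=N back=1 fwd=0
After 4 (visit(R)): cur=R back=2 fwd=0
After 5 (back): cur=N back=1 fwd=1
After 6 (back): cur=HOME back=0 fwd=2
After 7 (forward): cur=N back=1 fwd=1
After 8 (visit(X)): cur=X back=2 fwd=0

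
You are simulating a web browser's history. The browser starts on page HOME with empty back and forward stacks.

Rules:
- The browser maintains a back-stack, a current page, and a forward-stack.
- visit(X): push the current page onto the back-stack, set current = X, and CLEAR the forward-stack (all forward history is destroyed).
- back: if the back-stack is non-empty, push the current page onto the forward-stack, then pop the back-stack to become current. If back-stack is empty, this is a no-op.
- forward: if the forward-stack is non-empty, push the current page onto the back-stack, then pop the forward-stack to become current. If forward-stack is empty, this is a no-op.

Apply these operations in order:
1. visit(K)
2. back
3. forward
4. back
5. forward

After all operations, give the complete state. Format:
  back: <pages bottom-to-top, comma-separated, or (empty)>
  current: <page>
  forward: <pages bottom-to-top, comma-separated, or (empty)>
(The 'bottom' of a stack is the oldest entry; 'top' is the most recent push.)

Answer: back: HOME
current: K
forward: (empty)

Derivation:
After 1 (visit(K)): cur=K back=1 fwd=0
After 2 (back): cur=HOME back=0 fwd=1
After 3 (forward): cur=K back=1 fwd=0
After 4 (back): cur=HOME back=0 fwd=1
After 5 (forward): cur=K back=1 fwd=0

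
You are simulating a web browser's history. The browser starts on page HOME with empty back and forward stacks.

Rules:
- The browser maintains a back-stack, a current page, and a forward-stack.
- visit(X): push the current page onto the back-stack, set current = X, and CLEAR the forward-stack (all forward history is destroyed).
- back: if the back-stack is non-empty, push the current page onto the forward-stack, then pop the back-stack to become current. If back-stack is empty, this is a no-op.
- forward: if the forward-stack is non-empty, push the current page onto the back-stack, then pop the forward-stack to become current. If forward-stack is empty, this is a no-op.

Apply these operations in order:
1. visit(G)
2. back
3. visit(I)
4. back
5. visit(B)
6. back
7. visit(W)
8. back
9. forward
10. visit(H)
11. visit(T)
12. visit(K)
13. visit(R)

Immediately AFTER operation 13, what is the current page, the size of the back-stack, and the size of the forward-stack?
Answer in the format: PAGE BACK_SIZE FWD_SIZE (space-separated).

After 1 (visit(G)): cur=G back=1 fwd=0
After 2 (back): cur=HOME back=0 fwd=1
After 3 (visit(I)): cur=I back=1 fwd=0
After 4 (back): cur=HOME back=0 fwd=1
After 5 (visit(B)): cur=B back=1 fwd=0
After 6 (back): cur=HOME back=0 fwd=1
After 7 (visit(W)): cur=W back=1 fwd=0
After 8 (back): cur=HOME back=0 fwd=1
After 9 (forward): cur=W back=1 fwd=0
After 10 (visit(H)): cur=H back=2 fwd=0
After 11 (visit(T)): cur=T back=3 fwd=0
After 12 (visit(K)): cur=K back=4 fwd=0
After 13 (visit(R)): cur=R back=5 fwd=0

R 5 0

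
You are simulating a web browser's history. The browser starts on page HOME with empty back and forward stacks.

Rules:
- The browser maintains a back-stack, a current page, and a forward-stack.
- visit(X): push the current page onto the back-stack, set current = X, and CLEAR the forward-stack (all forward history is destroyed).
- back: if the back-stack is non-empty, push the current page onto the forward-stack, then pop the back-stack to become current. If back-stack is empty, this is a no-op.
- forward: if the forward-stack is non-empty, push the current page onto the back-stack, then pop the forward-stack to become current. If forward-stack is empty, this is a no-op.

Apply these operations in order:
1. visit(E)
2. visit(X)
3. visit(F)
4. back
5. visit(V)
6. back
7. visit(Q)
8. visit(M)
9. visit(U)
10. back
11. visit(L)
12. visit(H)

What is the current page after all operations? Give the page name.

After 1 (visit(E)): cur=E back=1 fwd=0
After 2 (visit(X)): cur=X back=2 fwd=0
After 3 (visit(F)): cur=F back=3 fwd=0
After 4 (back): cur=X back=2 fwd=1
After 5 (visit(V)): cur=V back=3 fwd=0
After 6 (back): cur=X back=2 fwd=1
After 7 (visit(Q)): cur=Q back=3 fwd=0
After 8 (visit(M)): cur=M back=4 fwd=0
After 9 (visit(U)): cur=U back=5 fwd=0
After 10 (back): cur=M back=4 fwd=1
After 11 (visit(L)): cur=L back=5 fwd=0
After 12 (visit(H)): cur=H back=6 fwd=0

Answer: H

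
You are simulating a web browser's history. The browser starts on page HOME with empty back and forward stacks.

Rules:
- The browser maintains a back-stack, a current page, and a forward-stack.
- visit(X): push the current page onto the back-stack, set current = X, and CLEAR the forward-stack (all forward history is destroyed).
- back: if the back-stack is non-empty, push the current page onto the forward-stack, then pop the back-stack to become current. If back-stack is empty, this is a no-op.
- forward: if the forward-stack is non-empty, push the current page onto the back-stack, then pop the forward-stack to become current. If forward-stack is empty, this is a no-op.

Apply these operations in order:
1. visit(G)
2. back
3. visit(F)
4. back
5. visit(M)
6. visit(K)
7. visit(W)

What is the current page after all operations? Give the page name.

After 1 (visit(G)): cur=G back=1 fwd=0
After 2 (back): cur=HOME back=0 fwd=1
After 3 (visit(F)): cur=F back=1 fwd=0
After 4 (back): cur=HOME back=0 fwd=1
After 5 (visit(M)): cur=M back=1 fwd=0
After 6 (visit(K)): cur=K back=2 fwd=0
After 7 (visit(W)): cur=W back=3 fwd=0

Answer: W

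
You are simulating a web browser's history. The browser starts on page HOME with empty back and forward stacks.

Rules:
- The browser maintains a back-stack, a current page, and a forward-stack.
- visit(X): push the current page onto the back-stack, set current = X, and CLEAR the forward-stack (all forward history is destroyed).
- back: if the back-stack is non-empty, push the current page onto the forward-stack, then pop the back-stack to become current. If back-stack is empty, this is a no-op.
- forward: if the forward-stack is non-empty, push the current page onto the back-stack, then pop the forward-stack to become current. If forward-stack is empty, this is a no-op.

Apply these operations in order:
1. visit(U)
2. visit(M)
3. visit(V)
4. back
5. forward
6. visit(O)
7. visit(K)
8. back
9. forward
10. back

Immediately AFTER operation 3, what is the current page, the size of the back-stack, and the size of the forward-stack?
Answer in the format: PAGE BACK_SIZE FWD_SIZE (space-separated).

After 1 (visit(U)): cur=U back=1 fwd=0
After 2 (visit(M)): cur=M back=2 fwd=0
After 3 (visit(V)): cur=V back=3 fwd=0

V 3 0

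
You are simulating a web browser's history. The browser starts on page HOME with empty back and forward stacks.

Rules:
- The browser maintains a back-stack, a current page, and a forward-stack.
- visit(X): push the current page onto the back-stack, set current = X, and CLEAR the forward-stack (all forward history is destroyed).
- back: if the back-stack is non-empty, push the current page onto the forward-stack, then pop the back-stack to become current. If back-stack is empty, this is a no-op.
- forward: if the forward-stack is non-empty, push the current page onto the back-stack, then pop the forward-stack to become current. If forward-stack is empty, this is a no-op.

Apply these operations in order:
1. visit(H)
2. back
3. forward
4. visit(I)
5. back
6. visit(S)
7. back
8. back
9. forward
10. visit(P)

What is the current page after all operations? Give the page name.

After 1 (visit(H)): cur=H back=1 fwd=0
After 2 (back): cur=HOME back=0 fwd=1
After 3 (forward): cur=H back=1 fwd=0
After 4 (visit(I)): cur=I back=2 fwd=0
After 5 (back): cur=H back=1 fwd=1
After 6 (visit(S)): cur=S back=2 fwd=0
After 7 (back): cur=H back=1 fwd=1
After 8 (back): cur=HOME back=0 fwd=2
After 9 (forward): cur=H back=1 fwd=1
After 10 (visit(P)): cur=P back=2 fwd=0

Answer: P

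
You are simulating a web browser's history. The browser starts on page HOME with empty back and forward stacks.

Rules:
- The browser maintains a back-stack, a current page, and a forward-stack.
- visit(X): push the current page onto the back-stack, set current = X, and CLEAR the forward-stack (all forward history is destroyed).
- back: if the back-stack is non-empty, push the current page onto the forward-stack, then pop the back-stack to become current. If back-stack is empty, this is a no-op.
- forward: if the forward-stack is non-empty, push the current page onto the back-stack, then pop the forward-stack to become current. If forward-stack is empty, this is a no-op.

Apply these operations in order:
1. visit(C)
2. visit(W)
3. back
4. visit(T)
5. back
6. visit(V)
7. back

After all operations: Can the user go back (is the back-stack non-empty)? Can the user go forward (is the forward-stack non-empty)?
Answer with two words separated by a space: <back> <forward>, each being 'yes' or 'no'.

After 1 (visit(C)): cur=C back=1 fwd=0
After 2 (visit(W)): cur=W back=2 fwd=0
After 3 (back): cur=C back=1 fwd=1
After 4 (visit(T)): cur=T back=2 fwd=0
After 5 (back): cur=C back=1 fwd=1
After 6 (visit(V)): cur=V back=2 fwd=0
After 7 (back): cur=C back=1 fwd=1

Answer: yes yes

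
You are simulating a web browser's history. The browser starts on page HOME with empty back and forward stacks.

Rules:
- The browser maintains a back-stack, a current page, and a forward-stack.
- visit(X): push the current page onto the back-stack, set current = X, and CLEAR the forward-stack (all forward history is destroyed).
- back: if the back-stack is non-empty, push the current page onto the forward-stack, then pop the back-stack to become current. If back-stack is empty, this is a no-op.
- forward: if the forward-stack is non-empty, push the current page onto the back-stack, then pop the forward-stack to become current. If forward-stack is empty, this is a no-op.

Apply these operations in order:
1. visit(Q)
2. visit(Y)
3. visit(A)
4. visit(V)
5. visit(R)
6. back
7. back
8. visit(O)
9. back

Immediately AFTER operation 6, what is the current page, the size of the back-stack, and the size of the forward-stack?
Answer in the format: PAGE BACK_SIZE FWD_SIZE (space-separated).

After 1 (visit(Q)): cur=Q back=1 fwd=0
After 2 (visit(Y)): cur=Y back=2 fwd=0
After 3 (visit(A)): cur=A back=3 fwd=0
After 4 (visit(V)): cur=V back=4 fwd=0
After 5 (visit(R)): cur=R back=5 fwd=0
After 6 (back): cur=V back=4 fwd=1

V 4 1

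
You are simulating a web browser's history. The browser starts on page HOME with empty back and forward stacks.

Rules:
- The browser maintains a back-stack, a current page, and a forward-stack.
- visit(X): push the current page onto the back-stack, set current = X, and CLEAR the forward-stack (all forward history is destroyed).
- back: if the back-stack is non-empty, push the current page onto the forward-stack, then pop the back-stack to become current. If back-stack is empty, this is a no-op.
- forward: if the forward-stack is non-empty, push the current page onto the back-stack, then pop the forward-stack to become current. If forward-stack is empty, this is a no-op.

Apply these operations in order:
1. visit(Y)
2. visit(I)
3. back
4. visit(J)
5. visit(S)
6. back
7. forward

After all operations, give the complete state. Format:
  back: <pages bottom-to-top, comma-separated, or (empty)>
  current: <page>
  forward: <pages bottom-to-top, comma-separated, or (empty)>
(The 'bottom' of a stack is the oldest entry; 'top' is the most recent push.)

After 1 (visit(Y)): cur=Y back=1 fwd=0
After 2 (visit(I)): cur=I back=2 fwd=0
After 3 (back): cur=Y back=1 fwd=1
After 4 (visit(J)): cur=J back=2 fwd=0
After 5 (visit(S)): cur=S back=3 fwd=0
After 6 (back): cur=J back=2 fwd=1
After 7 (forward): cur=S back=3 fwd=0

Answer: back: HOME,Y,J
current: S
forward: (empty)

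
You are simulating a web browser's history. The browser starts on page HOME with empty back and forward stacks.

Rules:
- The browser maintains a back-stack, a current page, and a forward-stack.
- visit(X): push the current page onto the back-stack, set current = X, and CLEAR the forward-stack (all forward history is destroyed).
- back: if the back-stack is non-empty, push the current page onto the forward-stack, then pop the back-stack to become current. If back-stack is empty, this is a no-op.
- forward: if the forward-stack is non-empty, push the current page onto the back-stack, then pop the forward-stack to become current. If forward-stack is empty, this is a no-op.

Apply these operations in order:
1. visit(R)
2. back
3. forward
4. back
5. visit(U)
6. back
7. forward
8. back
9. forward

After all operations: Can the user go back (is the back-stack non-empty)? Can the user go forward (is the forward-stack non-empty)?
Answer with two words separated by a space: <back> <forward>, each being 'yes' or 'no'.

After 1 (visit(R)): cur=R back=1 fwd=0
After 2 (back): cur=HOME back=0 fwd=1
After 3 (forward): cur=R back=1 fwd=0
After 4 (back): cur=HOME back=0 fwd=1
After 5 (visit(U)): cur=U back=1 fwd=0
After 6 (back): cur=HOME back=0 fwd=1
After 7 (forward): cur=U back=1 fwd=0
After 8 (back): cur=HOME back=0 fwd=1
After 9 (forward): cur=U back=1 fwd=0

Answer: yes no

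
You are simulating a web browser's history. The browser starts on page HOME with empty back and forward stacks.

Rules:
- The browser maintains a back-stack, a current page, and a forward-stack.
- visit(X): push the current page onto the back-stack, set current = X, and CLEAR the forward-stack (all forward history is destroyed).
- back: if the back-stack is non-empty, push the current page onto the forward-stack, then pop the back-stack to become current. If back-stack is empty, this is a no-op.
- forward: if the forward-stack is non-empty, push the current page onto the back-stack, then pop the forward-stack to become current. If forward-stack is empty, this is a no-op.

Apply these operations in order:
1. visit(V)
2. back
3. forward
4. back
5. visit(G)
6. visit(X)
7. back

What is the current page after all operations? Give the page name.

After 1 (visit(V)): cur=V back=1 fwd=0
After 2 (back): cur=HOME back=0 fwd=1
After 3 (forward): cur=V back=1 fwd=0
After 4 (back): cur=HOME back=0 fwd=1
After 5 (visit(G)): cur=G back=1 fwd=0
After 6 (visit(X)): cur=X back=2 fwd=0
After 7 (back): cur=G back=1 fwd=1

Answer: G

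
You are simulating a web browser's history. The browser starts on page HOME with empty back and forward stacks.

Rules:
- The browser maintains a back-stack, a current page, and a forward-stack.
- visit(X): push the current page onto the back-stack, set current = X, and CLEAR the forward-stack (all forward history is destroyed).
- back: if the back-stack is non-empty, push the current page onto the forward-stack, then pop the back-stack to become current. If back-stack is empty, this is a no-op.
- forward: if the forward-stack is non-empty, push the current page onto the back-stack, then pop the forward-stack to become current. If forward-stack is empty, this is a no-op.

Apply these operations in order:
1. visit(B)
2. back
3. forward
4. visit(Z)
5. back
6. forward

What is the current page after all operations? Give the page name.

After 1 (visit(B)): cur=B back=1 fwd=0
After 2 (back): cur=HOME back=0 fwd=1
After 3 (forward): cur=B back=1 fwd=0
After 4 (visit(Z)): cur=Z back=2 fwd=0
After 5 (back): cur=B back=1 fwd=1
After 6 (forward): cur=Z back=2 fwd=0

Answer: Z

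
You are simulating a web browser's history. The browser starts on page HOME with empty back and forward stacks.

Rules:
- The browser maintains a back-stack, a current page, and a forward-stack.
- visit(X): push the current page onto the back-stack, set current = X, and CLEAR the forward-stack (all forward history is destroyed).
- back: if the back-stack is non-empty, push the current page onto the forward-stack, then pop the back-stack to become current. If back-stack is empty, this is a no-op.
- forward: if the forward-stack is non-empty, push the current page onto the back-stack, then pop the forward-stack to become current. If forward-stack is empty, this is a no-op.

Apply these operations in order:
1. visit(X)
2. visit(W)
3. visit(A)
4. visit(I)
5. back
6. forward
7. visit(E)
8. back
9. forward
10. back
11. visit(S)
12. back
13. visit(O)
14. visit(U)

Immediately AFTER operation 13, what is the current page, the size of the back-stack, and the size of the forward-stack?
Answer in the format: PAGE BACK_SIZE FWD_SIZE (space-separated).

After 1 (visit(X)): cur=X back=1 fwd=0
After 2 (visit(W)): cur=W back=2 fwd=0
After 3 (visit(A)): cur=A back=3 fwd=0
After 4 (visit(I)): cur=I back=4 fwd=0
After 5 (back): cur=A back=3 fwd=1
After 6 (forward): cur=I back=4 fwd=0
After 7 (visit(E)): cur=E back=5 fwd=0
After 8 (back): cur=I back=4 fwd=1
After 9 (forward): cur=E back=5 fwd=0
After 10 (back): cur=I back=4 fwd=1
After 11 (visit(S)): cur=S back=5 fwd=0
After 12 (back): cur=I back=4 fwd=1
After 13 (visit(O)): cur=O back=5 fwd=0

O 5 0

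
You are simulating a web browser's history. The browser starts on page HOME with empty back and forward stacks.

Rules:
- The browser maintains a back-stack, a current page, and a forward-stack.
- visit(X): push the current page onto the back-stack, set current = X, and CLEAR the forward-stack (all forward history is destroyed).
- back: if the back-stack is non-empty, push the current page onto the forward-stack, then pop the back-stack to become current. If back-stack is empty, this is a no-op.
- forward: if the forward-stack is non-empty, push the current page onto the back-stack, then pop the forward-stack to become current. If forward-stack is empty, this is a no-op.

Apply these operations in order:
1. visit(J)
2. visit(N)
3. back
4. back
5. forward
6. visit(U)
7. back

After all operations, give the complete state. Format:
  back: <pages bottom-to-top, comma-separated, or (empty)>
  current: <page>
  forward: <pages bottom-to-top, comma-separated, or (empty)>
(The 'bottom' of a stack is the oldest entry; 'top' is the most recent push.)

Answer: back: HOME
current: J
forward: U

Derivation:
After 1 (visit(J)): cur=J back=1 fwd=0
After 2 (visit(N)): cur=N back=2 fwd=0
After 3 (back): cur=J back=1 fwd=1
After 4 (back): cur=HOME back=0 fwd=2
After 5 (forward): cur=J back=1 fwd=1
After 6 (visit(U)): cur=U back=2 fwd=0
After 7 (back): cur=J back=1 fwd=1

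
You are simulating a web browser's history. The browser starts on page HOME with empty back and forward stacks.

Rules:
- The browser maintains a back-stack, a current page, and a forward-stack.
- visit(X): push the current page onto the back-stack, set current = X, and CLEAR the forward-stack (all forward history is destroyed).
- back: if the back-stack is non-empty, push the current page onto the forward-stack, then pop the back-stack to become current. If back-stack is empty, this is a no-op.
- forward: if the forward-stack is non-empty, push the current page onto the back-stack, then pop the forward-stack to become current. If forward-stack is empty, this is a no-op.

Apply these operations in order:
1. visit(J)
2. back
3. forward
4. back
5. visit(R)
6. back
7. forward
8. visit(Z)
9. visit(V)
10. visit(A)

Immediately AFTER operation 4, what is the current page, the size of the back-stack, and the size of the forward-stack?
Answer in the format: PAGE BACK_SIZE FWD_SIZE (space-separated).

After 1 (visit(J)): cur=J back=1 fwd=0
After 2 (back): cur=HOME back=0 fwd=1
After 3 (forward): cur=J back=1 fwd=0
After 4 (back): cur=HOME back=0 fwd=1

HOME 0 1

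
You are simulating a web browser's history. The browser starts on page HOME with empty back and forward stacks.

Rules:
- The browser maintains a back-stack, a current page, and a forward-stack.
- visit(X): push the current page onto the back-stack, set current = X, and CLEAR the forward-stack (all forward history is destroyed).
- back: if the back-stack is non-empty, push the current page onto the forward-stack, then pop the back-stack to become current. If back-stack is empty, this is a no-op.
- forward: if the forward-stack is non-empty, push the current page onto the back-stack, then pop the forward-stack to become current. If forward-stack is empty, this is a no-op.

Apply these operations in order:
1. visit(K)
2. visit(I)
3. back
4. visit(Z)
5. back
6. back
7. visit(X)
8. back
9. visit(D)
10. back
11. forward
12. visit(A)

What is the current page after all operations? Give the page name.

Answer: A

Derivation:
After 1 (visit(K)): cur=K back=1 fwd=0
After 2 (visit(I)): cur=I back=2 fwd=0
After 3 (back): cur=K back=1 fwd=1
After 4 (visit(Z)): cur=Z back=2 fwd=0
After 5 (back): cur=K back=1 fwd=1
After 6 (back): cur=HOME back=0 fwd=2
After 7 (visit(X)): cur=X back=1 fwd=0
After 8 (back): cur=HOME back=0 fwd=1
After 9 (visit(D)): cur=D back=1 fwd=0
After 10 (back): cur=HOME back=0 fwd=1
After 11 (forward): cur=D back=1 fwd=0
After 12 (visit(A)): cur=A back=2 fwd=0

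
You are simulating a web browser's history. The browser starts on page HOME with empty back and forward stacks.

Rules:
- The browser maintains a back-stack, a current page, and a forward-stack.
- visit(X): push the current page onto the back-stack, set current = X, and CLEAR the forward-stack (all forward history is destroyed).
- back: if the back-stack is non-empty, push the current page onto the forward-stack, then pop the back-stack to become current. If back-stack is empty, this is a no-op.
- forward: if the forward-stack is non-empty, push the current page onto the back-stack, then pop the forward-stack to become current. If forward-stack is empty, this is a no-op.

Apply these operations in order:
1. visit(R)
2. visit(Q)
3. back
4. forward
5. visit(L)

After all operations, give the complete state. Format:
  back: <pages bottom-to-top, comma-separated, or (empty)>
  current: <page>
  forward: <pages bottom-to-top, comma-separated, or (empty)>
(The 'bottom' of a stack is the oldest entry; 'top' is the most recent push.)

Answer: back: HOME,R,Q
current: L
forward: (empty)

Derivation:
After 1 (visit(R)): cur=R back=1 fwd=0
After 2 (visit(Q)): cur=Q back=2 fwd=0
After 3 (back): cur=R back=1 fwd=1
After 4 (forward): cur=Q back=2 fwd=0
After 5 (visit(L)): cur=L back=3 fwd=0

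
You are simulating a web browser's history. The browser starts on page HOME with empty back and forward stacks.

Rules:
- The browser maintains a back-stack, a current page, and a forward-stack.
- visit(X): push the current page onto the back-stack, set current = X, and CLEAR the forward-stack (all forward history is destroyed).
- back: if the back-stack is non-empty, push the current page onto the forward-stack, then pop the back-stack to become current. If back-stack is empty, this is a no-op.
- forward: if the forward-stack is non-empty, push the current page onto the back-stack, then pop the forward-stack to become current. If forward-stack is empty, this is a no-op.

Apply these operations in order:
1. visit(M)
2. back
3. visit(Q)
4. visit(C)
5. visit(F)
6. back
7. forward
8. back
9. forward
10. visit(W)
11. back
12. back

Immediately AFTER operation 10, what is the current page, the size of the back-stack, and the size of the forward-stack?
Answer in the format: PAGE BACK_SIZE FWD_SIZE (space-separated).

After 1 (visit(M)): cur=M back=1 fwd=0
After 2 (back): cur=HOME back=0 fwd=1
After 3 (visit(Q)): cur=Q back=1 fwd=0
After 4 (visit(C)): cur=C back=2 fwd=0
After 5 (visit(F)): cur=F back=3 fwd=0
After 6 (back): cur=C back=2 fwd=1
After 7 (forward): cur=F back=3 fwd=0
After 8 (back): cur=C back=2 fwd=1
After 9 (forward): cur=F back=3 fwd=0
After 10 (visit(W)): cur=W back=4 fwd=0

W 4 0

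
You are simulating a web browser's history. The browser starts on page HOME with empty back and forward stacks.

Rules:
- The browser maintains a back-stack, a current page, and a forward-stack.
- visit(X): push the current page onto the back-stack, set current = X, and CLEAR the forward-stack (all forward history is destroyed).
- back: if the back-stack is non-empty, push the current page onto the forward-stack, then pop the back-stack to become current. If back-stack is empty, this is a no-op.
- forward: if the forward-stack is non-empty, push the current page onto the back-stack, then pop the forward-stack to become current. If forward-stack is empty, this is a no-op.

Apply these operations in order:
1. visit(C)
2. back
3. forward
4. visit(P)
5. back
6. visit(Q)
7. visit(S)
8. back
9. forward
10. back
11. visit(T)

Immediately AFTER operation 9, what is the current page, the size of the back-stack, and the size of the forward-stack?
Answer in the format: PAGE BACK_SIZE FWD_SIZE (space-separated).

After 1 (visit(C)): cur=C back=1 fwd=0
After 2 (back): cur=HOME back=0 fwd=1
After 3 (forward): cur=C back=1 fwd=0
After 4 (visit(P)): cur=P back=2 fwd=0
After 5 (back): cur=C back=1 fwd=1
After 6 (visit(Q)): cur=Q back=2 fwd=0
After 7 (visit(S)): cur=S back=3 fwd=0
After 8 (back): cur=Q back=2 fwd=1
After 9 (forward): cur=S back=3 fwd=0

S 3 0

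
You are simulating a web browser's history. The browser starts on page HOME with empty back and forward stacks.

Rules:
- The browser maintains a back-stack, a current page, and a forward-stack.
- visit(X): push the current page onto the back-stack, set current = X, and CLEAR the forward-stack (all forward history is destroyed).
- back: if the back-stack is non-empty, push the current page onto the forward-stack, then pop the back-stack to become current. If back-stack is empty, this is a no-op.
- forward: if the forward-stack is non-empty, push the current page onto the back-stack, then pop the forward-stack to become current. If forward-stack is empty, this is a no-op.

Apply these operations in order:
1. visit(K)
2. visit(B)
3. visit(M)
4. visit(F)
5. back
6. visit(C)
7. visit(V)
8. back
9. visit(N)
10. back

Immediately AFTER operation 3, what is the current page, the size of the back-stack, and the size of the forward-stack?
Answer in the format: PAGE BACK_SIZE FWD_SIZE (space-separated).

After 1 (visit(K)): cur=K back=1 fwd=0
After 2 (visit(B)): cur=B back=2 fwd=0
After 3 (visit(M)): cur=M back=3 fwd=0

M 3 0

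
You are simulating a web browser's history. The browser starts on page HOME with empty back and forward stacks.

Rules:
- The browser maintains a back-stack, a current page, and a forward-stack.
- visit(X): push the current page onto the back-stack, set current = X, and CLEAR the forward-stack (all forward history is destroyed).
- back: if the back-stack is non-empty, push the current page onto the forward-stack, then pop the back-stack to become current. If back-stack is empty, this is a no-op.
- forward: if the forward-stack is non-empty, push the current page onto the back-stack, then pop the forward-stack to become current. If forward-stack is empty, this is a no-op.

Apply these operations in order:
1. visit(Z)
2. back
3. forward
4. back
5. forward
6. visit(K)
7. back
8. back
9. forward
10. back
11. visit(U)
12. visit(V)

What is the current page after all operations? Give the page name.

After 1 (visit(Z)): cur=Z back=1 fwd=0
After 2 (back): cur=HOME back=0 fwd=1
After 3 (forward): cur=Z back=1 fwd=0
After 4 (back): cur=HOME back=0 fwd=1
After 5 (forward): cur=Z back=1 fwd=0
After 6 (visit(K)): cur=K back=2 fwd=0
After 7 (back): cur=Z back=1 fwd=1
After 8 (back): cur=HOME back=0 fwd=2
After 9 (forward): cur=Z back=1 fwd=1
After 10 (back): cur=HOME back=0 fwd=2
After 11 (visit(U)): cur=U back=1 fwd=0
After 12 (visit(V)): cur=V back=2 fwd=0

Answer: V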